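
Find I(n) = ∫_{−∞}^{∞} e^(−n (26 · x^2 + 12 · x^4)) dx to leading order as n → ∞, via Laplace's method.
I(n) ~ sqrt(π/(26n))

φ(x) = 26 · x^2 + 12 · x^4 has its unique global minimum at x* = 0 (since φ'(x) = 52x + 48x^3 = 0 only at x = 0 for real x with both coefficients positive, and φ → ∞ as |x| → ∞). At x* = 0, φ(0) = 0 and φ''(0) = 52. Laplace's method then gives
  I(n) ~ sqrt(2π / (n · φ''(0))) · e^(−n φ(0)) = sqrt(2π / (52n)) = sqrt(π/(26n)).
The 12 · x^4 term contributes only at subleading order (an O(1/n) relative correction).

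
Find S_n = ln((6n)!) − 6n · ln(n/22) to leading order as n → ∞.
S_n ~ 6n · (ln 132 − 1) + O(ln n)

Stirling: ln((6n)!) = 6n ln(6n) − 6n + O(ln n).
  S_n = 6n ln(6n) − 6n − 6n ln(n/22) + O(ln n)
      = 6n ln(6n) − 6n ln n + 6n ln 22 − 6n + O(ln n)
      = 6n ln 6 + 6n ln 22 − 6n + O(ln n)
      = 6n (ln 132 − 1) + O(ln n).
Numerically ln(132) − 1 ≈ 3.8828.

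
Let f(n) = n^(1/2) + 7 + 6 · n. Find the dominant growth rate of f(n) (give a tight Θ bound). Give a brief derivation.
f(n) ∈ Θ(n)

Compare the terms by growth order. For large n, n^a · (log n)^b dominates n^a' · (log n)^b' iff a > a', or (a = a' and b > b'). Ranking the 3 terms shows the dominant one is 6 · n. Hence f(n) ∈ Θ(n).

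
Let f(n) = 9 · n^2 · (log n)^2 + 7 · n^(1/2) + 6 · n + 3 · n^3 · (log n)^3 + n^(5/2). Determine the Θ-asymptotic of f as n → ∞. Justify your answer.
f(n) ∈ Θ(n^3 · (log n)^3)

Compare the terms by growth order. For large n, n^a · (log n)^b dominates n^a' · (log n)^b' iff a > a', or (a = a' and b > b'). Ranking the 5 terms shows the dominant one is 3 · n^3 · (log n)^3. Hence f(n) ∈ Θ(n^3 · (log n)^3).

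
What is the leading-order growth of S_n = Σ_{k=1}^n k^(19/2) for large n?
S_n ~ (2/21) · n^(21/2)

Integral comparison: Σ_{k=1}^n k^(19/2) = ∫_0^n x^(19/2) dx + O(n^(19/2)). The integral is n^(1 + 19/2) / (1 + 19/2) = n^((19+2)/2) / ((19+2)/2) = (2/21) · n^(21/2).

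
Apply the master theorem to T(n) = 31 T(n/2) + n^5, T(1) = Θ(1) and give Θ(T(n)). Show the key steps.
T(n) = Θ(n^5)

log_2 31 ≈ 4.954. f(n) = n^5 dominates n^(log_2 31) since 5 > 4.954, and the regularity condition a·f(n/b) = 31·(n/2)^5 = (31/32)·n^5 ≤ c·f(n) holds with c = 31/32 ≈ 0.969 < 1. So this is Case 3: T(n) = Θ(f(n)) = Θ(n^5).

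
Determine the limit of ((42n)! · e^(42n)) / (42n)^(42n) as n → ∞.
lim = ∞

Stirling: (42n)! ~ sqrt(2π·42n) · (42n/e)^(42n). Hence
  (42n)! · e^(42n) / (42n)^(42n) ~ sqrt(2π·42n) = sqrt(2π·42) · sqrt(n) → ∞.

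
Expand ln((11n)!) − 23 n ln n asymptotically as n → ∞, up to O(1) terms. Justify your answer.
ln((11n)!) − 23 n ln n = −12 n ln n + 11(ln 11 − 1) n + (1/2) ln(2π·11n) + O(1/n)

Stirling: ln((11n)!) = 11n ln(11n) − 11n + (1/2) ln(2π·11n) + O(1/n).
Expand 11n ln(11n) = 11n (ln n + ln 11) = 11n ln n + 11n ln 11.
Subtract 23n ln n: leading term is (11 − 23) n ln n = −12 n ln n. The next term is 11n ln 11 − 11n = 11(ln 11 − 1) n. Then the (1/2) ln(2π·11n) correction.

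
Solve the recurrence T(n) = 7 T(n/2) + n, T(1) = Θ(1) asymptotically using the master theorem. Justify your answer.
T(n) = Θ(n^(log_2 7))

Master theorem: compare f(n) = n to n^(log_2 7) where log_2 7 ≈ 2.807. Since 1 < log_2 7, we have f(n) = O(n^(log_2 7 − ε)) for some ε > 0 — Case 1. Hence T(n) = Θ(n^(log_2 7)).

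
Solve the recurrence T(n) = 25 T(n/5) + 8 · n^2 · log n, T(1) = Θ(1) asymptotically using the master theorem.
T(n) = Θ(n^2 · (log n)^2)

Here log_5 25 = 2 and f(n) = 8 · n^2 · log n = Θ(n^(log_5 25) · (log n)^1). This is the extended Case 2 of the master theorem (f matches the critical exponent up to log factors), giving T(n) = Θ(n^(log_5 25) · (log n)^(1+1)) = Θ(n^2 · (log n)^2).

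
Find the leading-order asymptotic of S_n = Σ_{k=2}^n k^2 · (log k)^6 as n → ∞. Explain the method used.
S_n ~ n^3 · (log n)^6 / 3

By integral comparison, S_n = ∫_1^n x^2 · (log x)^6 dx + O(n^2 · (log n)^6). For the integral, the leading term of ∫_1^n x^2 (log x)^6 dx is n^3/3 · (log n)^6 (by repeated integration by parts; each step lowers the log-exponent and produces a relatively O(1/log n) correction). Hence S_n ~ n^3 · (log n)^6 / 3.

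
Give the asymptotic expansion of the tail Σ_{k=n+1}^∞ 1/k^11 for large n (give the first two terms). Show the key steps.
Σ_{k>n} 1/k^11 = 1/(10 · n^10) − 1/(2 · n^11) + O(1/n^12)

Compare to the integral: ∫_{n}^∞ x^(−11) dx = [−x^(−10)/10]_{n}^∞ = 1/((11−1)·n^10). The Euler-Maclaurin correction adds −f(n)/2 = −1/(2·n^11). Euler-Maclaurin then gives
  Σ_{k>n} 1/k^11 = ∫_{n}^∞ dx/x^11 − 1/(2·n^11) + O(1/n^12).
(Equivalently this is ζ(11) − Σ_{k≤n} 1/k^11.)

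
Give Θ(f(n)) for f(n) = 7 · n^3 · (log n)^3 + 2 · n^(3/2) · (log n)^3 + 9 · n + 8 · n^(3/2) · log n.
f(n) ∈ Θ(n^3 · (log n)^3)

Compare the terms by growth order. For large n, n^a · (log n)^b dominates n^a' · (log n)^b' iff a > a', or (a = a' and b > b'). Ranking the 4 terms shows the dominant one is 7 · n^3 · (log n)^3. Hence f(n) ∈ Θ(n^3 · (log n)^3).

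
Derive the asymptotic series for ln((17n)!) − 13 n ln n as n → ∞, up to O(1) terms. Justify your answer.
ln((17n)!) − 13 n ln n = 4 n ln n + 17(ln 17 − 1) n + (1/2) ln(2π·17n) + O(1/n)

Stirling: ln((17n)!) = 17n ln(17n) − 17n + (1/2) ln(2π·17n) + O(1/n).
Expand 17n ln(17n) = 17n (ln n + ln 17) = 17n ln n + 17n ln 17.
Subtract 13n ln n: leading term is (17 − 13) n ln n = 4 n ln n. The next term is 17n ln 17 − 17n = 17(ln 17 − 1) n. Then the (1/2) ln(2π·17n) correction.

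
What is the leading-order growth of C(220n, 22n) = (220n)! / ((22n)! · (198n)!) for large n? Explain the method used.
C(220n, 22n) ~ (10000000000/387420489)^(22n) · sqrt(5/(9π·22n))

Write N = 22n. Apply Stirling to each factorial:
  (10N)! ~ sqrt(2π·10N) · (10N/e)^(10N),
  N! ~ sqrt(2π N) · (N/e)^N,
  (9N)! ~ sqrt(2π·9N) · (9N/e)^(9N).
The exponential factors combine to (10N)^(10N) / (N^N · (9N)^(9N)) = 10^(10N)/9^(9N) = (10^10/9^9)^N = (10000000000/387420489)^N.
The square-root prefactors combine to sqrt(2π·10N) / (sqrt(2π N)·sqrt(2π·9N)) = sqrt(10 / (2π·9·N)) = sqrt(5/(9π·22n)).
Substituting N = 22n: C(220n, 22n) ~ (10000000000/387420489)^(22n) · sqrt(5/(9π·22n)).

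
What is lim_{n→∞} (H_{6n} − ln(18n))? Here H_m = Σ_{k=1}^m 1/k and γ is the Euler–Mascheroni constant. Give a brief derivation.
lim = −ln 3 + γ

By Euler-Maclaurin, H_m = ln m + γ + O(1/m). So
  H_{6n} − ln(18n) = ln(6n) + γ − ln(18n) + O(1/n)
                       = ln(6/18) + γ + O(1/n).
Hence the limit is ln(6/18) + γ (= −ln 3).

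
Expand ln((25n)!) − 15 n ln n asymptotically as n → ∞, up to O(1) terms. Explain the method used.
ln((25n)!) − 15 n ln n = 10 n ln n + 25(ln 25 − 1) n + (1/2) ln(2π·25n) + O(1/n)

Stirling: ln((25n)!) = 25n ln(25n) − 25n + (1/2) ln(2π·25n) + O(1/n).
Expand 25n ln(25n) = 25n (ln n + ln 25) = 25n ln n + 25n ln 25.
Subtract 15n ln n: leading term is (25 − 15) n ln n = 10 n ln n. The next term is 25n ln 25 − 25n = 25(ln 25 − 1) n. Then the (1/2) ln(2π·25n) correction.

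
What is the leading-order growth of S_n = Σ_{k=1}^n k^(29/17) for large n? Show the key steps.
S_n ~ (17/46) · n^(46/17)

Integral comparison: Σ_{k=1}^n k^(29/17) = ∫_0^n x^(29/17) dx + O(n^(29/17)). The integral is n^(1 + 29/17) / (1 + 29/17) = n^((29+17)/17) / ((29+17)/17) = (17/46) · n^(46/17).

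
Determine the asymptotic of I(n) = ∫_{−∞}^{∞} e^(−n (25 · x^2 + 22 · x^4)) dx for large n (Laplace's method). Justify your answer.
I(n) ~ sqrt(π/(25n))

φ(x) = 25 · x^2 + 22 · x^4 has its unique global minimum at x* = 0 (since φ'(x) = 50x + 88x^3 = 0 only at x = 0 for real x with both coefficients positive, and φ → ∞ as |x| → ∞). At x* = 0, φ(0) = 0 and φ''(0) = 50. Laplace's method then gives
  I(n) ~ sqrt(2π / (n · φ''(0))) · e^(−n φ(0)) = sqrt(2π / (50n)) = sqrt(π/(25n)).
The 22 · x^4 term contributes only at subleading order (an O(1/n) relative correction).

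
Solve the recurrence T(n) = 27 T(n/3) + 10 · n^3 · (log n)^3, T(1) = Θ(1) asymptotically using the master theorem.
T(n) = Θ(n^3 · (log n)^4)

Here log_3 27 = 3 and f(n) = 10 · n^3 · (log n)^3 = Θ(n^(log_3 27) · (log n)^3). This is the extended Case 2 of the master theorem (f matches the critical exponent up to log factors), giving T(n) = Θ(n^(log_3 27) · (log n)^(3+1)) = Θ(n^3 · (log n)^4).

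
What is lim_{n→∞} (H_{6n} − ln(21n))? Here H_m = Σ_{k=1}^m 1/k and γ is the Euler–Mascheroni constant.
lim = ln(2/7) + γ

By Euler-Maclaurin, H_m = ln m + γ + O(1/m). So
  H_{6n} − ln(21n) = ln(6n) + γ − ln(21n) + O(1/n)
                       = ln(6/21) + γ + O(1/n).
Hence the limit is ln(6/21) + γ (= ln(2/7)).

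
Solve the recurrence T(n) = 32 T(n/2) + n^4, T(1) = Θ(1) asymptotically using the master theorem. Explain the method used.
T(n) = Θ(n^5)

Master theorem: compare f(n) = n^4 to n^(log_2 32) where log_2 32 = 5. Since 4 < log_2 32, we have f(n) = O(n^(log_2 32 − ε)) for some ε > 0 — Case 1. Hence T(n) = Θ(n^(log_2 32)) = Θ(n^5).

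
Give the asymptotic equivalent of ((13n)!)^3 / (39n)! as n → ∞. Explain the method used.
((13n)!)^3/(39n)! ~ ((2π·13n)^(2/2) / sqrt(3)) · 3^(−3·13n)  →  0

Write N = 13n. Stirling: N! ~ sqrt(2π N)(N/e)^N and (3N)! ~ sqrt(2π·3N)·(3N/e)^(3N).
  (N!)^3/(3N)! ~ (2π N)^(3/2) (N/e)^(3N) / [sqrt(2π·3N) (3N/e)^(3N)]
     = (2π N)^(3/2) / sqrt(2π·3N) · (N/(3N))^(3N)
     = (2π N)^((3−1)/2) / sqrt(3) · 3^(−3N).
Since 3^3 > 1, the factor 3^(−3N) decays exponentially, so the ratio → 0. Substituting N = 13n gives the stated form.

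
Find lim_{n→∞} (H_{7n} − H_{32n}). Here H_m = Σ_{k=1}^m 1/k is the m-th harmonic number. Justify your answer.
lim = ln(7/32)

Euler-Maclaurin gives H_m = ln m + γ + 1/(2m) + O(1/m^2). The γ and O(1/m) terms cancel in the difference:
  H_{7n} − H_{32n} = ln(7n) − ln(32n) + O(1/n) = ln(7/32) + O(1/n).
Hence the limit is ln(7/32).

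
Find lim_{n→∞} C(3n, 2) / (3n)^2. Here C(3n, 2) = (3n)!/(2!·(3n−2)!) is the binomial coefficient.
lim = 1/2! = 1/2

With N = 3n → ∞: C(N, 2) / N^2 = [N(N−1)…(N−1)] / (2! · N^2) = (1/2!) · 1 · (1 − 1/(3n)). Each factor → 1 as N → ∞, so the limit is 1/2! = 1/2.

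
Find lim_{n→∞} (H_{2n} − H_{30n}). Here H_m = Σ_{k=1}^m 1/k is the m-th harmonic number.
lim = ln(2/30) = −ln 15

Euler-Maclaurin gives H_m = ln m + γ + 1/(2m) + O(1/m^2). The γ and O(1/m) terms cancel in the difference:
  H_{2n} − H_{30n} = ln(2n) − ln(30n) + O(1/n) = ln(2/30) + O(1/n).
Hence the limit is ln(2/30) = −ln 15.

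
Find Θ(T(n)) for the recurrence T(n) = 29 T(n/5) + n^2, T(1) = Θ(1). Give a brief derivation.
T(n) = Θ(n^(log_5 29))

Master theorem: compare f(n) = n^2 to n^(log_5 29) where log_5 29 ≈ 2.092. Since 2 < log_5 29, we have f(n) = O(n^(log_5 29 − ε)) for some ε > 0 — Case 1. Hence T(n) = Θ(n^(log_5 29)).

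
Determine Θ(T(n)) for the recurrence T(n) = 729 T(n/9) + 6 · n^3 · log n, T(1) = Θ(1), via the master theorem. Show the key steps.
T(n) = Θ(n^3 · (log n)^2)

Here log_9 729 = 3 and f(n) = 6 · n^3 · log n = Θ(n^(log_9 729) · (log n)^1). This is the extended Case 2 of the master theorem (f matches the critical exponent up to log factors), giving T(n) = Θ(n^(log_9 729) · (log n)^(1+1)) = Θ(n^3 · (log n)^2).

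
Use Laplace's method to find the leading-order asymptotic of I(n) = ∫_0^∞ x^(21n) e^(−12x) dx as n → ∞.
I(n) ~ (sqrt(2π·21n) / 12) · (21n/(12e))^(21n)

Write the integrand as exp(21n ln x − 12x) and set f(x) = 21n ln x − 12x. Then f'(x) = 21n/x − 12 = 0 at x* = 21n/12, and f''(x*) = −21n/x*^2 = −12^2/(21n). Laplace's method (interior maximum) gives
  I(n) ~ e^(f(x*)) · sqrt(2π / |f''(x*)|)
        = exp(21n ln(21n/12) − 21n) · sqrt(2π · 21n / 12^2)
        = (21n/12)^(21n) e^(−21n) · sqrt(2π·21n) / 12
        = (sqrt(2π·21n) / 12) · (21n/(12e))^(21n).
This matches Γ(21n+1)/12^(21n+1) with Stirling applied to Γ.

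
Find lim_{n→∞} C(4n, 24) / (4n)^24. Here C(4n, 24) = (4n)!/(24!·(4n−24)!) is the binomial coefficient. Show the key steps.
lim = 1/24! = 1/620448401733239439360000

With N = 4n → ∞: C(N, 24) / N^24 = [N(N−1)…(N−23)] / (24! · N^24) = (1/24!) · 1 · (1 − 1/(4n)) · … · (1 − 23/(4n)). Each factor → 1 as N → ∞, so the limit is 1/24! = 1/620448401733239439360000.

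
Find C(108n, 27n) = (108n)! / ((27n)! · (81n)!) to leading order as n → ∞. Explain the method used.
C(108n, 27n) ~ (256/27)^(27n) · sqrt(2/(3π·27n))

Write N = 27n. Apply Stirling to each factorial:
  (4N)! ~ sqrt(2π·4N) · (4N/e)^(4N),
  N! ~ sqrt(2π N) · (N/e)^N,
  (3N)! ~ sqrt(2π·3N) · (3N/e)^(3N).
The exponential factors combine to (4N)^(4N) / (N^N · (3N)^(3N)) = 4^(4N)/3^(3N) = (4^4/3^3)^N = (256/27)^N.
The square-root prefactors combine to sqrt(2π·4N) / (sqrt(2π N)·sqrt(2π·3N)) = sqrt(4 / (2π·3·N)) = sqrt(2/(3π·27n)).
Substituting N = 27n: C(108n, 27n) ~ (256/27)^(27n) · sqrt(2/(3π·27n)).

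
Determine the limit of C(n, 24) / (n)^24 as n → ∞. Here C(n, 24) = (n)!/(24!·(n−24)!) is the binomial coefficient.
lim = 1/24! = 1/620448401733239439360000

With N = n → ∞: C(N, 24) / N^24 = [N(N−1)…(N−23)] / (24! · N^24) = (1/24!) · 1 · (1 − 1/n) · … · (1 − 23/n). Each factor → 1 as N → ∞, so the limit is 1/24! = 1/620448401733239439360000.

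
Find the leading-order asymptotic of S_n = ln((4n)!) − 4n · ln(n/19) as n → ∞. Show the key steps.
S_n ~ 4n · (ln 76 − 1) + O(ln n)

Stirling: ln((4n)!) = 4n ln(4n) − 4n + O(ln n).
  S_n = 4n ln(4n) − 4n − 4n ln(n/19) + O(ln n)
      = 4n ln(4n) − 4n ln n + 4n ln 19 − 4n + O(ln n)
      = 4n ln 4 + 4n ln 19 − 4n + O(ln n)
      = 4n (ln 76 − 1) + O(ln n).
Numerically ln(76) − 1 ≈ 3.3307.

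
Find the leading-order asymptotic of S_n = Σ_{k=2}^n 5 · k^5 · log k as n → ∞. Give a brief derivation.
S_n ~ 5 · n^6 log n / 6 − 5 · n^6 / 36

By integral comparison, S_n = ∫_1^n 5 · x^5 · log x dx + O(n^5 · log n). For the integral, ∫ x^5 log x dx = n^6 log n / 6 − n^6/36 (integration by parts). Hence S_n ~ 5 · n^6 log n / 6 − 5 · n^6 / 36.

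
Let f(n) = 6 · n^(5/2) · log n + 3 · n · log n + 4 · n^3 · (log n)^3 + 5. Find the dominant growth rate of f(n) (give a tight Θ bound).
f(n) ∈ Θ(n^3 · (log n)^3)

Compare the terms by growth order. For large n, n^a · (log n)^b dominates n^a' · (log n)^b' iff a > a', or (a = a' and b > b'). Ranking the 4 terms shows the dominant one is 4 · n^3 · (log n)^3. Hence f(n) ∈ Θ(n^3 · (log n)^3).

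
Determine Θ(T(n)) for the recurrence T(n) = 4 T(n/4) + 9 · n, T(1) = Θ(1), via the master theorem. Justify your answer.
T(n) = Θ(n log n)

log_4 4 = 1, and f(n) = 9 · n = Θ(n^(log_4 4)). This is Case 2 of the master theorem: T(n) = Θ(f(n) · log n) = Θ(n log n).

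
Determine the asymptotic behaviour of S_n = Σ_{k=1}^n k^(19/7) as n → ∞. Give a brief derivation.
S_n ~ (7/26) · n^(26/7)

Integral comparison: Σ_{k=1}^n k^(19/7) = ∫_0^n x^(19/7) dx + O(n^(19/7)). The integral is n^(1 + 19/7) / (1 + 19/7) = n^((19+7)/7) / ((19+7)/7) = (7/26) · n^(26/7).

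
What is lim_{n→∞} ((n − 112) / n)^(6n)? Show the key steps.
lim = e^(−672)

Rewrite as (1 − 112/n)^(6n). By the standard limit (1 + x/n)^n → e^x, we have (1 − 112/n)^n → e^(−112), and raising to the 6th power gives e^(−672).
More precisely, ln[(1 − 112/n)^(6n)] = 6n · ln(1 − 112/n) = 6n · (-112/n + O(1/n^2)) = -672 + O(1/n) → -672.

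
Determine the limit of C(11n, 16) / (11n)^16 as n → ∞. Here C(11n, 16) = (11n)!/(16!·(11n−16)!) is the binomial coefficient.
lim = 1/16! = 1/20922789888000

With N = 11n → ∞: C(N, 16) / N^16 = [N(N−1)…(N−15)] / (16! · N^16) = (1/16!) · 1 · (1 − 1/(11n)) · … · (1 − 15/(11n)). Each factor → 1 as N → ∞, so the limit is 1/16! = 1/20922789888000.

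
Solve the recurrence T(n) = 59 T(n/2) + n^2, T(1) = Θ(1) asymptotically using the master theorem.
T(n) = Θ(n^(log_2 59))

Master theorem: compare f(n) = n^2 to n^(log_2 59) where log_2 59 ≈ 5.883. Since 2 < log_2 59, we have f(n) = O(n^(log_2 59 − ε)) for some ε > 0 — Case 1. Hence T(n) = Θ(n^(log_2 59)).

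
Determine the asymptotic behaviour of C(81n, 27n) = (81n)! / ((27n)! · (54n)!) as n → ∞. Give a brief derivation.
C(81n, 27n) ~ (27/4)^(27n) · sqrt(3/(4π·27n))

Write N = 27n. Apply Stirling to each factorial:
  (3N)! ~ sqrt(2π·3N) · (3N/e)^(3N),
  N! ~ sqrt(2π N) · (N/e)^N,
  (2N)! ~ sqrt(2π·2N) · (2N/e)^(2N).
The exponential factors combine to (3N)^(3N) / (N^N · (2N)^(2N)) = 3^(3N)/2^(2N) = (3^3/2^2)^N = (27/4)^N.
The square-root prefactors combine to sqrt(2π·3N) / (sqrt(2π N)·sqrt(2π·2N)) = sqrt(3 / (2π·2·N)) = sqrt(3/(4π·27n)).
Substituting N = 27n: C(81n, 27n) ~ (27/4)^(27n) · sqrt(3/(4π·27n)).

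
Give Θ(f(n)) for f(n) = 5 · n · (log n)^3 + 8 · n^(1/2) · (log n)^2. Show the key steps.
f(n) ∈ Θ(n · (log n)^3)

Compare the terms by growth order. For large n, n^a · (log n)^b dominates n^a' · (log n)^b' iff a > a', or (a = a' and b > b'). Ranking the 2 terms shows the dominant one is 5 · n · (log n)^3. Hence f(n) ∈ Θ(n · (log n)^3).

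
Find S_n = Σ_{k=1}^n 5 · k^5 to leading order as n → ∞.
S_n ~ 5 · n^6 / 6

By integral comparison (Euler-Maclaurin), Σ_{k=1}^n 5 · k^5 = 5 · ∫_0^n x^5 dx + O(n^5) = 5 · n^6/6 + O(n^5). (Equivalently, Faulhaber's formula gives the same leading term.)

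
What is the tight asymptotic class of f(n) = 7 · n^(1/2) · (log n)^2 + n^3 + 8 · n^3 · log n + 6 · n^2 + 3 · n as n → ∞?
f(n) ∈ Θ(n^3 · log n)

Compare the terms by growth order. For large n, n^a · (log n)^b dominates n^a' · (log n)^b' iff a > a', or (a = a' and b > b'). Ranking the 5 terms shows the dominant one is 8 · n^3 · log n. Hence f(n) ∈ Θ(n^3 · log n).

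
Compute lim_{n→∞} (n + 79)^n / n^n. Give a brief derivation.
lim = e^79

Rewrite as (1 + 79/n)^(n). By the standard limit (1 + x/n)^n → e^x, we have (1 + 79/n)^n → e^79, and raising to the 1st power gives e^79.
More precisely, ln[(1 + 79/n)^(n)] = n · ln(1 + 79/n) = n · (79/n + O(1/n^2)) = 79 + O(1/n) → 79.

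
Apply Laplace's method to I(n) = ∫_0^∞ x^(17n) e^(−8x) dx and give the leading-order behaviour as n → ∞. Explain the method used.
I(n) ~ (sqrt(2π·17n) / 8) · (17n/(8e))^(17n)

Write the integrand as exp(17n ln x − 8x) and set f(x) = 17n ln x − 8x. Then f'(x) = 17n/x − 8 = 0 at x* = 17n/8, and f''(x*) = −17n/x*^2 = −8^2/(17n). Laplace's method (interior maximum) gives
  I(n) ~ e^(f(x*)) · sqrt(2π / |f''(x*)|)
        = exp(17n ln(17n/8) − 17n) · sqrt(2π · 17n / 8^2)
        = (17n/8)^(17n) e^(−17n) · sqrt(2π·17n) / 8
        = (sqrt(2π·17n) / 8) · (17n/(8e))^(17n).
This matches Γ(17n+1)/8^(17n+1) with Stirling applied to Γ.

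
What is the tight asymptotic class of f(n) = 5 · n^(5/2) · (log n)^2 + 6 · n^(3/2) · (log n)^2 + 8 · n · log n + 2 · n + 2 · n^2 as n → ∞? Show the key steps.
f(n) ∈ Θ(n^(5/2) · (log n)^2)

Compare the terms by growth order. For large n, n^a · (log n)^b dominates n^a' · (log n)^b' iff a > a', or (a = a' and b > b'). Ranking the 5 terms shows the dominant one is 5 · n^(5/2) · (log n)^2. Hence f(n) ∈ Θ(n^(5/2) · (log n)^2).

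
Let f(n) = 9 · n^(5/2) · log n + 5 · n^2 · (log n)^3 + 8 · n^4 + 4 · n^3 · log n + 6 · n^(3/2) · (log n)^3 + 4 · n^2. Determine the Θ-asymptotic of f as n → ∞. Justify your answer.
f(n) ∈ Θ(n^4)

Compare the terms by growth order. For large n, n^a · (log n)^b dominates n^a' · (log n)^b' iff a > a', or (a = a' and b > b'). Ranking the 6 terms shows the dominant one is 8 · n^4. Hence f(n) ∈ Θ(n^4).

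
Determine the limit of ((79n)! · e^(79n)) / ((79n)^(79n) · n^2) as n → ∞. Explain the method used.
lim = 0

Stirling: (79n)! ~ sqrt(2π·79n) · (79n/e)^(79n). Hence
  (79n)! · e^(79n) / (79n)^(79n) ~ sqrt(2π·79n).
Dividing by n^2: sqrt(2π·79n) / n^2 = sqrt(2π·79) · n^((1−4)/2), so the expression behaves like sqrt(2π·79) · n^((1−4)/2) → 0.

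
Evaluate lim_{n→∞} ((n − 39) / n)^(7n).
lim = e^(−273)

Rewrite as (1 − 39/n)^(7n). By the standard limit (1 + x/n)^n → e^x, we have (1 − 39/n)^n → e^(−39), and raising to the 7th power gives e^(−273).
More precisely, ln[(1 − 39/n)^(7n)] = 7n · ln(1 − 39/n) = 7n · (-39/n + O(1/n^2)) = -273 + O(1/n) → -273.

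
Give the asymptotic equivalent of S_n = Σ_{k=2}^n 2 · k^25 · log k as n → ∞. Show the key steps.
S_n ~ n^26 log n / 13 − n^26 / 338

By integral comparison, S_n = ∫_1^n 2 · x^25 · log x dx + O(n^25 · log n). For the integral, ∫ x^25 log x dx = n^26 log n / 26 − n^26/676 (integration by parts). Hence S_n ~ n^26 log n / 13 − n^26 / 338.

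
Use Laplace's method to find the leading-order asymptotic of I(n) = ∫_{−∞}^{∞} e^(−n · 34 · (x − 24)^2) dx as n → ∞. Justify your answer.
I(n) = sqrt(π/(34n))

Here φ(x) = 34 · (x − 24)^2 has its unique minimum at x* = 24 with φ(x*) = 0 and φ''(x*) = 68. Laplace's method gives
  I(n) ~ e^(−n φ(x*)) · sqrt(2π / (n · φ''(x*))) = sqrt(2π / (68n)) = sqrt(π/(34n)).
This is exact: substituting u = (x − 24)·sqrt(34n) gives I(n) = (1/sqrt(34n)) ∫_{−∞}^{∞} e^(−u^2) du = sqrt(π/(34n)).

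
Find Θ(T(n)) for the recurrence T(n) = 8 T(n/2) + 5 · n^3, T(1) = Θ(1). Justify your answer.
T(n) = Θ(n^3 log n)

log_2 8 = 3, and f(n) = 5 · n^3 = Θ(n^(log_2 8)). This is Case 2 of the master theorem: T(n) = Θ(f(n) · log n) = Θ(n^3 log n).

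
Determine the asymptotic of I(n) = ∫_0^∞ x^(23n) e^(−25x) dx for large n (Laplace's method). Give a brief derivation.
I(n) ~ (sqrt(2π·23n) / 25) · (23n/(25e))^(23n)

Write the integrand as exp(23n ln x − 25x) and set f(x) = 23n ln x − 25x. Then f'(x) = 23n/x − 25 = 0 at x* = 23n/25, and f''(x*) = −23n/x*^2 = −25^2/(23n). Laplace's method (interior maximum) gives
  I(n) ~ e^(f(x*)) · sqrt(2π / |f''(x*)|)
        = exp(23n ln(23n/25) − 23n) · sqrt(2π · 23n / 25^2)
        = (23n/25)^(23n) e^(−23n) · sqrt(2π·23n) / 25
        = (sqrt(2π·23n) / 25) · (23n/(25e))^(23n).
This matches Γ(23n+1)/25^(23n+1) with Stirling applied to Γ.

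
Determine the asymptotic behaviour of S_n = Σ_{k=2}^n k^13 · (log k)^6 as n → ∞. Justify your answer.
S_n ~ n^14 · (log n)^6 / 14

By integral comparison, S_n = ∫_1^n x^13 · (log x)^6 dx + O(n^13 · (log n)^6). For the integral, the leading term of ∫_1^n x^13 (log x)^6 dx is n^14/14 · (log n)^6 (by repeated integration by parts; each step lowers the log-exponent and produces a relatively O(1/log n) correction). Hence S_n ~ n^14 · (log n)^6 / 14.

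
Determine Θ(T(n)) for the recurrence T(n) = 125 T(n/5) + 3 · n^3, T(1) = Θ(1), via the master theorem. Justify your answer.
T(n) = Θ(n^3 log n)

log_5 125 = 3, and f(n) = 3 · n^3 = Θ(n^(log_5 125)). This is Case 2 of the master theorem: T(n) = Θ(f(n) · log n) = Θ(n^3 log n).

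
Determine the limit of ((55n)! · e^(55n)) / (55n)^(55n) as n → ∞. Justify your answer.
lim = ∞

Stirling: (55n)! ~ sqrt(2π·55n) · (55n/e)^(55n). Hence
  (55n)! · e^(55n) / (55n)^(55n) ~ sqrt(2π·55n) = sqrt(2π·55) · sqrt(n) → ∞.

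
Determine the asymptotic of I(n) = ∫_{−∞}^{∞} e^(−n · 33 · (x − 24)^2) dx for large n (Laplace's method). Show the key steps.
I(n) = sqrt(π/(33n))

Here φ(x) = 33 · (x − 24)^2 has its unique minimum at x* = 24 with φ(x*) = 0 and φ''(x*) = 66. Laplace's method gives
  I(n) ~ e^(−n φ(x*)) · sqrt(2π / (n · φ''(x*))) = sqrt(2π / (66n)) = sqrt(π/(33n)).
This is exact: substituting u = (x − 24)·sqrt(33n) gives I(n) = (1/sqrt(33n)) ∫_{−∞}^{∞} e^(−u^2) du = sqrt(π/(33n)).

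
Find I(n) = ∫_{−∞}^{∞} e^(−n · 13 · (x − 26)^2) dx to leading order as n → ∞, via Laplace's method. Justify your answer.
I(n) = sqrt(π/(13n))

Here φ(x) = 13 · (x − 26)^2 has its unique minimum at x* = 26 with φ(x*) = 0 and φ''(x*) = 26. Laplace's method gives
  I(n) ~ e^(−n φ(x*)) · sqrt(2π / (n · φ''(x*))) = sqrt(2π / (26n)) = sqrt(π/(13n)).
This is exact: substituting u = (x − 26)·sqrt(13n) gives I(n) = (1/sqrt(13n)) ∫_{−∞}^{∞} e^(−u^2) du = sqrt(π/(13n)).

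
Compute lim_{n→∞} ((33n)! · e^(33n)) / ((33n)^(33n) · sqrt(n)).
lim = sqrt(2π·33)

Stirling: (33n)! ~ sqrt(2π·33n) · (33n/e)^(33n). Hence
  (33n)! · e^(33n) / (33n)^(33n) ~ sqrt(2π·33n).
Dividing by sqrt(n): sqrt(2π·33n) / sqrt(n) = sqrt(2π·33) · n^((1−1)/2), so the limit is sqrt(2π·33).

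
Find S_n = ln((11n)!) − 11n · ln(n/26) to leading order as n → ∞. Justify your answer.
S_n ~ 11n · (ln 286 − 1) + O(ln n)

Stirling: ln((11n)!) = 11n ln(11n) − 11n + O(ln n).
  S_n = 11n ln(11n) − 11n − 11n ln(n/26) + O(ln n)
      = 11n ln(11n) − 11n ln n + 11n ln 26 − 11n + O(ln n)
      = 11n ln 11 + 11n ln 26 − 11n + O(ln n)
      = 11n (ln 286 − 1) + O(ln n).
Numerically ln(286) − 1 ≈ 4.6560.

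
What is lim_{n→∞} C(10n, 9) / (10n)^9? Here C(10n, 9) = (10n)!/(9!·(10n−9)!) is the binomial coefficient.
lim = 1/9! = 1/362880

With N = 10n → ∞: C(N, 9) / N^9 = [N(N−1)…(N−8)] / (9! · N^9) = (1/9!) · 1 · (1 − 1/(10n)) · … · (1 − 8/(10n)). Each factor → 1 as N → ∞, so the limit is 1/9! = 1/362880.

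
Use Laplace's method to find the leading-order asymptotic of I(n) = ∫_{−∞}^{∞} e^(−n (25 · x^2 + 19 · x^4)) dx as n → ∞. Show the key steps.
I(n) ~ sqrt(π/(25n))

φ(x) = 25 · x^2 + 19 · x^4 has its unique global minimum at x* = 0 (since φ'(x) = 50x + 76x^3 = 0 only at x = 0 for real x with both coefficients positive, and φ → ∞ as |x| → ∞). At x* = 0, φ(0) = 0 and φ''(0) = 50. Laplace's method then gives
  I(n) ~ sqrt(2π / (n · φ''(0))) · e^(−n φ(0)) = sqrt(2π / (50n)) = sqrt(π/(25n)).
The 19 · x^4 term contributes only at subleading order (an O(1/n) relative correction).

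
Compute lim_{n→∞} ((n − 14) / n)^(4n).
lim = e^(−56)

Rewrite as (1 − 14/n)^(4n). By the standard limit (1 + x/n)^n → e^x, we have (1 − 14/n)^n → e^(−14), and raising to the 4th power gives e^(−56).
More precisely, ln[(1 − 14/n)^(4n)] = 4n · ln(1 − 14/n) = 4n · (-14/n + O(1/n^2)) = -56 + O(1/n) → -56.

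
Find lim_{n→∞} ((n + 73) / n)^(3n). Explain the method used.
lim = e^219

Rewrite as (1 + 73/n)^(3n). By the standard limit (1 + x/n)^n → e^x, we have (1 + 73/n)^n → e^73, and raising to the 3rd power gives e^219.
More precisely, ln[(1 + 73/n)^(3n)] = 3n · ln(1 + 73/n) = 3n · (73/n + O(1/n^2)) = 219 + O(1/n) → 219.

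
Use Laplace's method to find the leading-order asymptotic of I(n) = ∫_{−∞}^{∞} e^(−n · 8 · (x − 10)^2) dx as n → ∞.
I(n) = sqrt(π/(8n))

Here φ(x) = 8 · (x − 10)^2 has its unique minimum at x* = 10 with φ(x*) = 0 and φ''(x*) = 16. Laplace's method gives
  I(n) ~ e^(−n φ(x*)) · sqrt(2π / (n · φ''(x*))) = sqrt(2π / (16n)) = sqrt(π/(8n)).
This is exact: substituting u = (x − 10)·sqrt(8n) gives I(n) = (1/sqrt(8n)) ∫_{−∞}^{∞} e^(−u^2) du = sqrt(π/(8n)).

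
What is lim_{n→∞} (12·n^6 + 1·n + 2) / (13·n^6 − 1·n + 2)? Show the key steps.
lim = 12/13

For large n the leading n^6 terms dominate both numerator and denominator. Dividing top and bottom by n^6, every other term tends to 0, leaving 12/13.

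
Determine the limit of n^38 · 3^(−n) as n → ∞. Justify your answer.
lim = 0

Exponentials with base > 1 dominate every fixed polynomial: for any fixed c, n^c / 3^n → 0 as n → ∞ (e.g. by the ratio test, or by writing 3^n = e^(n ln 3) and noting e^(n ln 3) / n^c → ∞). Hence n^38 · 3^(−n) = n^38 / 3^n → 0.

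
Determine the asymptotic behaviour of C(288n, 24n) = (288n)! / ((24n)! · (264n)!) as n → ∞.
C(288n, 24n) ~ (8916100448256/285311670611)^(24n) · sqrt(6/(11π·24n))

Write N = 24n. Apply Stirling to each factorial:
  (12N)! ~ sqrt(2π·12N) · (12N/e)^(12N),
  N! ~ sqrt(2π N) · (N/e)^N,
  (11N)! ~ sqrt(2π·11N) · (11N/e)^(11N).
The exponential factors combine to (12N)^(12N) / (N^N · (11N)^(11N)) = 12^(12N)/11^(11N) = (12^12/11^11)^N = (8916100448256/285311670611)^N.
The square-root prefactors combine to sqrt(2π·12N) / (sqrt(2π N)·sqrt(2π·11N)) = sqrt(12 / (2π·11·N)) = sqrt(6/(11π·24n)).
Substituting N = 24n: C(288n, 24n) ~ (8916100448256/285311670611)^(24n) · sqrt(6/(11π·24n)).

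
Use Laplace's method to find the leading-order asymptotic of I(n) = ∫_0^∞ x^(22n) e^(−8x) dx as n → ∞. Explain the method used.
I(n) ~ (sqrt(2π·22n) / 8) · (22n/(8e))^(22n)

Write the integrand as exp(22n ln x − 8x) and set f(x) = 22n ln x − 8x. Then f'(x) = 22n/x − 8 = 0 at x* = 22n/8, and f''(x*) = −22n/x*^2 = −8^2/(22n). Laplace's method (interior maximum) gives
  I(n) ~ e^(f(x*)) · sqrt(2π / |f''(x*)|)
        = exp(22n ln(22n/8) − 22n) · sqrt(2π · 22n / 8^2)
        = (22n/8)^(22n) e^(−22n) · sqrt(2π·22n) / 8
        = (sqrt(2π·22n) / 8) · (22n/(8e))^(22n).
This matches Γ(22n+1)/8^(22n+1) with Stirling applied to Γ.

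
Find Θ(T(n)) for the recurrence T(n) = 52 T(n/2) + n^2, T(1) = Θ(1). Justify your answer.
T(n) = Θ(n^(log_2 52))

Master theorem: compare f(n) = n^2 to n^(log_2 52) where log_2 52 ≈ 5.700. Since 2 < log_2 52, we have f(n) = O(n^(log_2 52 − ε)) for some ε > 0 — Case 1. Hence T(n) = Θ(n^(log_2 52)).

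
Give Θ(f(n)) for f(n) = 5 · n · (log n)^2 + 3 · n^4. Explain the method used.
f(n) ∈ Θ(n^4)

Compare the terms by growth order. For large n, n^a · (log n)^b dominates n^a' · (log n)^b' iff a > a', or (a = a' and b > b'). Ranking the 2 terms shows the dominant one is 3 · n^4. Hence f(n) ∈ Θ(n^4).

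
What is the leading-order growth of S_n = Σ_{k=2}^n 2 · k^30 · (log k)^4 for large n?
S_n ~ 2 · n^31 · (log n)^4 / 31

By integral comparison, S_n = ∫_1^n 2 · x^30 · (log x)^4 dx + O(n^30 · (log n)^4). For the integral, the leading term of ∫_1^n x^30 (log x)^4 dx is n^31/31 · (log n)^4 (by repeated integration by parts; each step lowers the log-exponent and produces a relatively O(1/log n) correction). Hence S_n ~ 2 · n^31 · (log n)^4 / 31.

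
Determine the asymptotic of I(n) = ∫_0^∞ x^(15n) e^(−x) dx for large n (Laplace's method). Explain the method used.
I(n) ~ sqrt(2π·15n) · (15n/e)^(15n)

Write the integrand as exp(15n ln x − x) and set f(x) = 15n ln x − x. Then f'(x) = 15n/x − 1 = 0 at x* = 15n, and f''(x*) = −15n/x*^2 = −1/(15n). Laplace's method (interior maximum) gives
  I(n) ~ e^(f(x*)) · sqrt(2π / |f''(x*)|)
        = exp(15n ln(15n) − 15n) · sqrt(2π · 15n)
        = (15n)^(15n) e^(−15n) · sqrt(2π·15n)
        = sqrt(2π·15n) · (15n/e)^(15n).
This matches Γ(15n+1) with Stirling applied to Γ.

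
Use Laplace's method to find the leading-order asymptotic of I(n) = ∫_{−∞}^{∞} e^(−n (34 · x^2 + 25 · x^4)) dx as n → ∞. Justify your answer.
I(n) ~ sqrt(π/(34n))

φ(x) = 34 · x^2 + 25 · x^4 has its unique global minimum at x* = 0 (since φ'(x) = 68x + 100x^3 = 0 only at x = 0 for real x with both coefficients positive, and φ → ∞ as |x| → ∞). At x* = 0, φ(0) = 0 and φ''(0) = 68. Laplace's method then gives
  I(n) ~ sqrt(2π / (n · φ''(0))) · e^(−n φ(0)) = sqrt(2π / (68n)) = sqrt(π/(34n)).
The 25 · x^4 term contributes only at subleading order (an O(1/n) relative correction).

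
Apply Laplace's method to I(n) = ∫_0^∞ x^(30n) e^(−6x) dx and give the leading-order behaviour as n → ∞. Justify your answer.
I(n) ~ (sqrt(2π·30n) / 6) · (30n/(6e))^(30n)

Write the integrand as exp(30n ln x − 6x) and set f(x) = 30n ln x − 6x. Then f'(x) = 30n/x − 6 = 0 at x* = 30n/6, and f''(x*) = −30n/x*^2 = −6^2/(30n). Laplace's method (interior maximum) gives
  I(n) ~ e^(f(x*)) · sqrt(2π / |f''(x*)|)
        = exp(30n ln(30n/6) − 30n) · sqrt(2π · 30n / 6^2)
        = (30n/6)^(30n) e^(−30n) · sqrt(2π·30n) / 6
        = (sqrt(2π·30n) / 6) · (30n/(6e))^(30n).
This matches Γ(30n+1)/6^(30n+1) with Stirling applied to Γ.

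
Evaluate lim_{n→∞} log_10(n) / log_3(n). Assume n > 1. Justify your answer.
lim = ln(3) / ln(10) = log_10(3)

Change of base: log_10(n) = ln n / ln 10 and log_3(n) = ln n / ln 3. The ratio is (ln n / ln 10) · (ln 3 / ln n) = ln 3 / ln 10, a constant independent of n. So the limit is ln 3 / ln 10 = log_10(3).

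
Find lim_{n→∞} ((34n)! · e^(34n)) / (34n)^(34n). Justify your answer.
lim = ∞

Stirling: (34n)! ~ sqrt(2π·34n) · (34n/e)^(34n). Hence
  (34n)! · e^(34n) / (34n)^(34n) ~ sqrt(2π·34n) = sqrt(2π·34) · sqrt(n) → ∞.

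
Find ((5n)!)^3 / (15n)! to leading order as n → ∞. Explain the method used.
((5n)!)^3/(15n)! ~ ((2π·5n)^(2/2) / sqrt(3)) · 3^(−3·5n)  →  0

Write N = 5n. Stirling: N! ~ sqrt(2π N)(N/e)^N and (3N)! ~ sqrt(2π·3N)·(3N/e)^(3N).
  (N!)^3/(3N)! ~ (2π N)^(3/2) (N/e)^(3N) / [sqrt(2π·3N) (3N/e)^(3N)]
     = (2π N)^(3/2) / sqrt(2π·3N) · (N/(3N))^(3N)
     = (2π N)^((3−1)/2) / sqrt(3) · 3^(−3N).
Since 3^3 > 1, the factor 3^(−3N) decays exponentially, so the ratio → 0. Substituting N = 5n gives the stated form.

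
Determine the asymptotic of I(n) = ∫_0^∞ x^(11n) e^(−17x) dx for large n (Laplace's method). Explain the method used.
I(n) ~ (sqrt(2π·11n) / 17) · (11n/(17e))^(11n)

Write the integrand as exp(11n ln x − 17x) and set f(x) = 11n ln x − 17x. Then f'(x) = 11n/x − 17 = 0 at x* = 11n/17, and f''(x*) = −11n/x*^2 = −17^2/(11n). Laplace's method (interior maximum) gives
  I(n) ~ e^(f(x*)) · sqrt(2π / |f''(x*)|)
        = exp(11n ln(11n/17) − 11n) · sqrt(2π · 11n / 17^2)
        = (11n/17)^(11n) e^(−11n) · sqrt(2π·11n) / 17
        = (sqrt(2π·11n) / 17) · (11n/(17e))^(11n).
This matches Γ(11n+1)/17^(11n+1) with Stirling applied to Γ.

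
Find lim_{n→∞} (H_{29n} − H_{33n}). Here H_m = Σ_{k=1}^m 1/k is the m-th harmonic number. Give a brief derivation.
lim = ln(29/33)

Euler-Maclaurin gives H_m = ln m + γ + 1/(2m) + O(1/m^2). The γ and O(1/m) terms cancel in the difference:
  H_{29n} − H_{33n} = ln(29n) − ln(33n) + O(1/n) = ln(29/33) + O(1/n).
Hence the limit is ln(29/33).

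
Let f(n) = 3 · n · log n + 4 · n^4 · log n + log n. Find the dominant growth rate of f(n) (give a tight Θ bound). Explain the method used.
f(n) ∈ Θ(n^4 · log n)

Compare the terms by growth order. For large n, n^a · (log n)^b dominates n^a' · (log n)^b' iff a > a', or (a = a' and b > b'). Ranking the 3 terms shows the dominant one is 4 · n^4 · log n. Hence f(n) ∈ Θ(n^4 · log n).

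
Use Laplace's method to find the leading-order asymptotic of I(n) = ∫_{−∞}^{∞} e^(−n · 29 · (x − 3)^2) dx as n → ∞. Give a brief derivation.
I(n) = sqrt(π/(29n))

Here φ(x) = 29 · (x − 3)^2 has its unique minimum at x* = 3 with φ(x*) = 0 and φ''(x*) = 58. Laplace's method gives
  I(n) ~ e^(−n φ(x*)) · sqrt(2π / (n · φ''(x*))) = sqrt(2π / (58n)) = sqrt(π/(29n)).
This is exact: substituting u = (x − 3)·sqrt(29n) gives I(n) = (1/sqrt(29n)) ∫_{−∞}^{∞} e^(−u^2) du = sqrt(π/(29n)).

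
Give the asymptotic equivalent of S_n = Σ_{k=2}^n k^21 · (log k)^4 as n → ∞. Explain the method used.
S_n ~ n^22 · (log n)^4 / 22

By integral comparison, S_n = ∫_1^n x^21 · (log x)^4 dx + O(n^21 · (log n)^4). For the integral, the leading term of ∫_1^n x^21 (log x)^4 dx is n^22/22 · (log n)^4 (by repeated integration by parts; each step lowers the log-exponent and produces a relatively O(1/log n) correction). Hence S_n ~ n^22 · (log n)^4 / 22.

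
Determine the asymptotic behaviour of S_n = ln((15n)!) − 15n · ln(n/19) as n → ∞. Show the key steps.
S_n ~ 15n · (ln 285 − 1) + O(ln n)

Stirling: ln((15n)!) = 15n ln(15n) − 15n + O(ln n).
  S_n = 15n ln(15n) − 15n − 15n ln(n/19) + O(ln n)
      = 15n ln(15n) − 15n ln n + 15n ln 19 − 15n + O(ln n)
      = 15n ln 15 + 15n ln 19 − 15n + O(ln n)
      = 15n (ln 285 − 1) + O(ln n).
Numerically ln(285) − 1 ≈ 4.6525.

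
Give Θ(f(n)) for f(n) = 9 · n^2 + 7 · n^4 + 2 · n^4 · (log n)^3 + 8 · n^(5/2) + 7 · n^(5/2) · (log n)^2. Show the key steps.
f(n) ∈ Θ(n^4 · (log n)^3)

Compare the terms by growth order. For large n, n^a · (log n)^b dominates n^a' · (log n)^b' iff a > a', or (a = a' and b > b'). Ranking the 5 terms shows the dominant one is 2 · n^4 · (log n)^3. Hence f(n) ∈ Θ(n^4 · (log n)^3).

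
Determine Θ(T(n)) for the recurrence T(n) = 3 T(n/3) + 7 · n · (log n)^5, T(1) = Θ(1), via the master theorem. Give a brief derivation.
T(n) = Θ(n · (log n)^6)

Here log_3 3 = 1 and f(n) = 7 · n · (log n)^5 = Θ(n^(log_3 3) · (log n)^5). This is the extended Case 2 of the master theorem (f matches the critical exponent up to log factors), giving T(n) = Θ(n^(log_3 3) · (log n)^(5+1)) = Θ(n · (log n)^6).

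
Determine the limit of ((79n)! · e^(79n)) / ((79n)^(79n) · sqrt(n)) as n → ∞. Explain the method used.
lim = sqrt(2π·79)

Stirling: (79n)! ~ sqrt(2π·79n) · (79n/e)^(79n). Hence
  (79n)! · e^(79n) / (79n)^(79n) ~ sqrt(2π·79n).
Dividing by sqrt(n): sqrt(2π·79n) / sqrt(n) = sqrt(2π·79) · n^((1−1)/2), so the limit is sqrt(2π·79).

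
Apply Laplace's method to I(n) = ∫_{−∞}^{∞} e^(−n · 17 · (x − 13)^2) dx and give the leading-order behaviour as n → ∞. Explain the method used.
I(n) = sqrt(π/(17n))

Here φ(x) = 17 · (x − 13)^2 has its unique minimum at x* = 13 with φ(x*) = 0 and φ''(x*) = 34. Laplace's method gives
  I(n) ~ e^(−n φ(x*)) · sqrt(2π / (n · φ''(x*))) = sqrt(2π / (34n)) = sqrt(π/(17n)).
This is exact: substituting u = (x − 13)·sqrt(17n) gives I(n) = (1/sqrt(17n)) ∫_{−∞}^{∞} e^(−u^2) du = sqrt(π/(17n)).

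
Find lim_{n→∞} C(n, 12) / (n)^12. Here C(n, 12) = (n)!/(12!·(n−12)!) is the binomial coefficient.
lim = 1/12! = 1/479001600

With N = n → ∞: C(N, 12) / N^12 = [N(N−1)…(N−11)] / (12! · N^12) = (1/12!) · 1 · (1 − 1/n) · … · (1 − 11/n). Each factor → 1 as N → ∞, so the limit is 1/12! = 1/479001600.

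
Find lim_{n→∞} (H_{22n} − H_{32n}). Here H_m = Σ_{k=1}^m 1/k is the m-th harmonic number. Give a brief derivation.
lim = ln(22/32) = ln(11/16)

Euler-Maclaurin gives H_m = ln m + γ + 1/(2m) + O(1/m^2). The γ and O(1/m) terms cancel in the difference:
  H_{22n} − H_{32n} = ln(22n) − ln(32n) + O(1/n) = ln(22/32) + O(1/n).
Hence the limit is ln(22/32) = ln(11/16).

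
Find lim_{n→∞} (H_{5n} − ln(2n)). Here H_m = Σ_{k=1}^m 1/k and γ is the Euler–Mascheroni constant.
lim = ln(5/2) + γ

By Euler-Maclaurin, H_m = ln m + γ + O(1/m). So
  H_{5n} − ln(2n) = ln(5n) + γ − ln(2n) + O(1/n)
                       = ln(5/2) + γ + O(1/n).
Hence the limit is ln(5/2) + γ.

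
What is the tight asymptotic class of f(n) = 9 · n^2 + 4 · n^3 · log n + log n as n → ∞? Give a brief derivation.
f(n) ∈ Θ(n^3 · log n)

Compare the terms by growth order. For large n, n^a · (log n)^b dominates n^a' · (log n)^b' iff a > a', or (a = a' and b > b'). Ranking the 3 terms shows the dominant one is 4 · n^3 · log n. Hence f(n) ∈ Θ(n^3 · log n).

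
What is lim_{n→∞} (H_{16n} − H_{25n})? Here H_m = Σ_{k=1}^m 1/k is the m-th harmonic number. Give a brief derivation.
lim = ln(16/25)

Euler-Maclaurin gives H_m = ln m + γ + 1/(2m) + O(1/m^2). The γ and O(1/m) terms cancel in the difference:
  H_{16n} − H_{25n} = ln(16n) − ln(25n) + O(1/n) = ln(16/25) + O(1/n).
Hence the limit is ln(16/25).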